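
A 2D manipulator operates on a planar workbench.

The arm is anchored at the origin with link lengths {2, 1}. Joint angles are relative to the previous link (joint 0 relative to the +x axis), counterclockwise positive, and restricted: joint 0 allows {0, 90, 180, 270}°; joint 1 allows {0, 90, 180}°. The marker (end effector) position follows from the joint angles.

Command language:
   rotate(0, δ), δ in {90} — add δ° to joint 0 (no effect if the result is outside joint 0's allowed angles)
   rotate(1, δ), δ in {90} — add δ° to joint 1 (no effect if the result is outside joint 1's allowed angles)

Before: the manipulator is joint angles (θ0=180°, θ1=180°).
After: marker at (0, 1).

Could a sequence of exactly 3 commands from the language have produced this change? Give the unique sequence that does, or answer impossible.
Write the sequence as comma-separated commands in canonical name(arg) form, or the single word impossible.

begin: joint angles (θ0=180°, θ1=180°)
1. rotate(0, 90) → joint angles (θ0=270°, θ1=180°)
2. rotate(0, 90) → joint angles (θ0=0°, θ1=180°)
3. rotate(0, 90) → joint angles (θ0=90°, θ1=180°)
all 8 alternatives checked — unique.

rotate(0, 90), rotate(0, 90), rotate(0, 90)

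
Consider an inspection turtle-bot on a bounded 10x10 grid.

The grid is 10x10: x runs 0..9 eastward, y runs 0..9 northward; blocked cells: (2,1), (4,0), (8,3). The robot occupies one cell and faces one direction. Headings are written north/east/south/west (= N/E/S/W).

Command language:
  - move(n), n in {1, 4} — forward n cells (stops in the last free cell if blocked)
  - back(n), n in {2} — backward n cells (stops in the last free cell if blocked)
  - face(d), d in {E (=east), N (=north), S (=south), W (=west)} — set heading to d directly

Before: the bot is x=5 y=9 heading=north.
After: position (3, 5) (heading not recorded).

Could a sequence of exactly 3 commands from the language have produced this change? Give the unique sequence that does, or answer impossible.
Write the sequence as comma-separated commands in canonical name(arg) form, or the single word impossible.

impossible

checked all 3-command options: none fits.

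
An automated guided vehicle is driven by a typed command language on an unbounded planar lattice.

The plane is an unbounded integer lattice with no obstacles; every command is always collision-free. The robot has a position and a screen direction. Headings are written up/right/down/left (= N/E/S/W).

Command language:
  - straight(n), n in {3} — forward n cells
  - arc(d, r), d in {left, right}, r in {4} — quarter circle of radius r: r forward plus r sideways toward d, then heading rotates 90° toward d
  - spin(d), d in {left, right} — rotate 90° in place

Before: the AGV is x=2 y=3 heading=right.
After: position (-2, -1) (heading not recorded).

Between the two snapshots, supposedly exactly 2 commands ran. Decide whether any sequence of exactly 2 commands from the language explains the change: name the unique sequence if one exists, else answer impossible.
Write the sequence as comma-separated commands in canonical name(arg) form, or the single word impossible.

spin(right), arc(right, 4)

key: running arc(right, 4) before spin(right) would end elsewhere — order is forced
start: x=2 y=3 heading=right
t=1 spin(right) ⇒ x=2 y=3 heading=down
t=2 arc(right, 4) ⇒ x=-2 y=-1 heading=left
no other 2-command option fits: unique.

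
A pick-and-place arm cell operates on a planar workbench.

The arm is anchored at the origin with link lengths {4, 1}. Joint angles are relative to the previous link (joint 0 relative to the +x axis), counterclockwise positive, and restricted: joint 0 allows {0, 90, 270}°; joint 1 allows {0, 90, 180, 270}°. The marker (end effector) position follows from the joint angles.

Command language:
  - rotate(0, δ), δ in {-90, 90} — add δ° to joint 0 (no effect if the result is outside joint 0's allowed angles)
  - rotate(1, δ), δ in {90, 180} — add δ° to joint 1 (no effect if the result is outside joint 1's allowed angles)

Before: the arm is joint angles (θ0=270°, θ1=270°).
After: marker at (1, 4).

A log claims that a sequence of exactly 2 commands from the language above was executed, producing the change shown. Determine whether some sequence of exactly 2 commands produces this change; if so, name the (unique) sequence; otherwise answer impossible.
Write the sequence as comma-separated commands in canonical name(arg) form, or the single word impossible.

initial: joint angles (θ0=270°, θ1=270°)
step 1 (rotate(0, 90)): joint angles (θ0=0°, θ1=270°)
step 2 (rotate(0, 90)): joint angles (θ0=90°, θ1=270°)
no rival 2-sequence matches.

rotate(0, 90), rotate(0, 90)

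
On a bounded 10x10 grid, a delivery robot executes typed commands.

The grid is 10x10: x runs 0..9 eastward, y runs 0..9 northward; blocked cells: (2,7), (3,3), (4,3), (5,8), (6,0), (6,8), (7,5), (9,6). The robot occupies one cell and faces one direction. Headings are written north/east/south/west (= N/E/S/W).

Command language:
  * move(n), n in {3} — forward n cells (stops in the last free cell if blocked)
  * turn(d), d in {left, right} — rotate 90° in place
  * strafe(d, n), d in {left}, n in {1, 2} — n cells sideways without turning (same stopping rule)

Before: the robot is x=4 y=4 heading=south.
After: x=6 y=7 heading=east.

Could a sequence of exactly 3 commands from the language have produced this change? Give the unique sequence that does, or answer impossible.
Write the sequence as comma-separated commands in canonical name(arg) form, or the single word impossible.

impossible

all 125 sequences checked — none match.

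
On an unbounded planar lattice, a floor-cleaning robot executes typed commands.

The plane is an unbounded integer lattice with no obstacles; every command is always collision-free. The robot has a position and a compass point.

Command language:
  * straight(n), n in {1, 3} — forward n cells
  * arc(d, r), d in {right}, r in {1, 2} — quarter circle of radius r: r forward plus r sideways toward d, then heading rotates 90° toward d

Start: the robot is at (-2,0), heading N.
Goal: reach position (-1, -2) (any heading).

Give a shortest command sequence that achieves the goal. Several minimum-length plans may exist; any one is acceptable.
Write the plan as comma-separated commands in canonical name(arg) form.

arc(right, 1), arc(right, 1), straight(1), arc(right, 1)

begin: at (-2,0), heading N
1. arc(right, 1) → at (-1,1), heading E
2. arc(right, 1) → at (0,0), heading S
3. straight(1) → at (0,-1), heading S
4. arc(right, 1) → at (-1,-2), heading W
nothing shorter than 4 reaches the goal.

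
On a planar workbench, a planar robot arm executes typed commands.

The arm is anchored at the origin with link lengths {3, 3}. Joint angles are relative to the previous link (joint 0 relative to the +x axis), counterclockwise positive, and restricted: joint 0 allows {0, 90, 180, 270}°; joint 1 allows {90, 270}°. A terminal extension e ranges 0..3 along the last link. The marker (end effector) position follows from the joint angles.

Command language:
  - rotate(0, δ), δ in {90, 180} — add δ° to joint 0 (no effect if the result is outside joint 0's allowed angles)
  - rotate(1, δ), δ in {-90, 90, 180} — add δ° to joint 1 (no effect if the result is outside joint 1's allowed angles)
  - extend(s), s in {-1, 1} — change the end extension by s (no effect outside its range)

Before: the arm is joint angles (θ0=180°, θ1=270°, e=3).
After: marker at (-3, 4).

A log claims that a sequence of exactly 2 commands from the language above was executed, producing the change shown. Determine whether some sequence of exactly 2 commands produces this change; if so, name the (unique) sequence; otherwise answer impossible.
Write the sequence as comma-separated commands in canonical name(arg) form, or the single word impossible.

extend(-1), extend(-1)

initial: joint angles (θ0=180°, θ1=270°, e=3)
step 1 (extend(-1)): joint angles (θ0=180°, θ1=270°, e=2)
step 2 (extend(-1)): joint angles (θ0=180°, θ1=270°, e=1)
all 49 alternatives checked — unique.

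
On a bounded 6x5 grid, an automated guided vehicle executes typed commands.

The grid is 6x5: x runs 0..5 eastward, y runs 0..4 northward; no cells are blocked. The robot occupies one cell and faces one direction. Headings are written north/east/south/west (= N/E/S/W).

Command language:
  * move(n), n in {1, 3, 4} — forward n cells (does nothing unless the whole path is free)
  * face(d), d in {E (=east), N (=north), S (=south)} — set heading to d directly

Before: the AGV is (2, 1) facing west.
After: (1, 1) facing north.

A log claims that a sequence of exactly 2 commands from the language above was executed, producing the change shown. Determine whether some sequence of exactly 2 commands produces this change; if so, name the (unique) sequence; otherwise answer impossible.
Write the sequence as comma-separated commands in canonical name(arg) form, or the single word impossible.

key: position moved to (1,1) AND the heading swung to N — translation plus rotation needed
begin: (2, 1) facing west
[1] after move(1): (1, 1) facing west
[2] after face(N): (1, 1) facing north
no rival 2-sequence matches.

move(1), face(N)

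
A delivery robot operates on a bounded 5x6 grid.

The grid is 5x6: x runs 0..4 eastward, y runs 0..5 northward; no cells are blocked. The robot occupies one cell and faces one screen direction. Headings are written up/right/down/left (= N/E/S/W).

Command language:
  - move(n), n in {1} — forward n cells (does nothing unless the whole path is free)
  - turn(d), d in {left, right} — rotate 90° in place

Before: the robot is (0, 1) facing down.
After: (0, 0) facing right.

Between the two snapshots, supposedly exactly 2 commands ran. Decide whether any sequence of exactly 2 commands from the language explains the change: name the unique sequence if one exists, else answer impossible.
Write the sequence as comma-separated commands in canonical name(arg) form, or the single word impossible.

move(1), turn(left)

key: cell and facing (now E) both changed — the 2 commands mix motion and turning
initial: (0, 1) facing down
1. move(1) → (0, 0) facing down
2. turn(left) → (0, 0) facing right
no rival 2-sequence matches.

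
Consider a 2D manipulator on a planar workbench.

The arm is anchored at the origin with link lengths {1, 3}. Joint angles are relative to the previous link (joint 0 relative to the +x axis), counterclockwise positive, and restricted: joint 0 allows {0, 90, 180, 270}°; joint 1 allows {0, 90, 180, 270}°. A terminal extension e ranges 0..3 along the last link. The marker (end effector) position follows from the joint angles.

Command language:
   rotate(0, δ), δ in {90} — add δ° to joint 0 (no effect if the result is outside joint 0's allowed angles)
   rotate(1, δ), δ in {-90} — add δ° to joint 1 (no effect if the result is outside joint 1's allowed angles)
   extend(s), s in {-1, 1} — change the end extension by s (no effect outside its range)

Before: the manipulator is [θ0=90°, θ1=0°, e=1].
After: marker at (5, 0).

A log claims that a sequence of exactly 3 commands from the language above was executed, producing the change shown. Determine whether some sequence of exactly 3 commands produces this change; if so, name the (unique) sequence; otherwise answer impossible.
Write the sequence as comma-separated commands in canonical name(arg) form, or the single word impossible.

t0: [θ0=90°, θ1=0°, e=1]
t=1 rotate(0, 90) ⇒ [θ0=180°, θ1=0°, e=1]
t=2 rotate(0, 90) ⇒ [θ0=270°, θ1=0°, e=1]
t=3 rotate(0, 90) ⇒ [θ0=0°, θ1=0°, e=1]
all 64 alternatives checked — unique.

rotate(0, 90), rotate(0, 90), rotate(0, 90)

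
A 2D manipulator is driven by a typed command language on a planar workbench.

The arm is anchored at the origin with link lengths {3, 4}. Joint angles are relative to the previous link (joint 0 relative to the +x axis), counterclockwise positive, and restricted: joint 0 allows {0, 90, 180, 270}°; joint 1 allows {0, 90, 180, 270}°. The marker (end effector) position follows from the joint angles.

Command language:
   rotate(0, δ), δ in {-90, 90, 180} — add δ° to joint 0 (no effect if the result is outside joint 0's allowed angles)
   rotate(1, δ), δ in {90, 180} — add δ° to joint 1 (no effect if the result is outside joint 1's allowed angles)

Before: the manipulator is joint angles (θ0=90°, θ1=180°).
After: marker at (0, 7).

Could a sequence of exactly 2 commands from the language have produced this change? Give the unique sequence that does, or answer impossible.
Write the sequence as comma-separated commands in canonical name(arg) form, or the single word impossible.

start: joint angles (θ0=90°, θ1=180°)
step 1 (rotate(1, 90)): joint angles (θ0=90°, θ1=270°)
step 2 (rotate(1, 90)): joint angles (θ0=90°, θ1=0°)
no other 2-command option fits: unique.

rotate(1, 90), rotate(1, 90)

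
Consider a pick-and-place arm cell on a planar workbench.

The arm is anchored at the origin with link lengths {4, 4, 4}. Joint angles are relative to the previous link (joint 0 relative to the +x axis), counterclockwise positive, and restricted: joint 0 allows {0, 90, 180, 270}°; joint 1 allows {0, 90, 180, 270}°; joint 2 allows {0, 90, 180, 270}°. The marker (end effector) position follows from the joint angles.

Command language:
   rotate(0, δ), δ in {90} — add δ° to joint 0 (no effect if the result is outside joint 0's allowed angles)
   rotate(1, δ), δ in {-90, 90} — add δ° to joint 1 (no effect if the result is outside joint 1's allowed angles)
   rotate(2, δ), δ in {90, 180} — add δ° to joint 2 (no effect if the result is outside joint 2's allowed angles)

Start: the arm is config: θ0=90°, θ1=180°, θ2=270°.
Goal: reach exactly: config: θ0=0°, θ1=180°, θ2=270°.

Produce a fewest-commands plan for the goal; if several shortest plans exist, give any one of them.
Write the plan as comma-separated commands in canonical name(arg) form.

rotate(0, 90), rotate(0, 90), rotate(0, 90)

t0: config: θ0=90°, θ1=180°, θ2=270°
1. rotate(0, 90) → config: θ0=180°, θ1=180°, θ2=270°
2. rotate(0, 90) → config: θ0=270°, θ1=180°, θ2=270°
3. rotate(0, 90) → config: θ0=0°, θ1=180°, θ2=270°
minimal: 3 command(s), checked below 3.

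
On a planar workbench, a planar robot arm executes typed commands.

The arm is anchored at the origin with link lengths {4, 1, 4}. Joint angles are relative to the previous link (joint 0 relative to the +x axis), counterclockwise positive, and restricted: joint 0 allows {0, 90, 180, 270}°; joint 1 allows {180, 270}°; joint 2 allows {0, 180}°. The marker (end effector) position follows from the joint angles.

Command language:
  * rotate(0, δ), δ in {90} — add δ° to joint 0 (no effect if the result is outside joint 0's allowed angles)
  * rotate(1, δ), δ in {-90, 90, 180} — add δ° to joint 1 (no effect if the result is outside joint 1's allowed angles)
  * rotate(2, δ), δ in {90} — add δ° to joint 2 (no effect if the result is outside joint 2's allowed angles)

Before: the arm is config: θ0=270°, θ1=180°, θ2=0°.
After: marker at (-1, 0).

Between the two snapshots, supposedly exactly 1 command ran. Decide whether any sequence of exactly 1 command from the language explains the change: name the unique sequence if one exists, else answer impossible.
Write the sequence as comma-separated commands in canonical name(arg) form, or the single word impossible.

t0: config: θ0=270°, θ1=180°, θ2=0°
[1] after rotate(0, 90): config: θ0=0°, θ1=180°, θ2=0°
uniquely the one of 5 1-step routes that fits.

rotate(0, 90)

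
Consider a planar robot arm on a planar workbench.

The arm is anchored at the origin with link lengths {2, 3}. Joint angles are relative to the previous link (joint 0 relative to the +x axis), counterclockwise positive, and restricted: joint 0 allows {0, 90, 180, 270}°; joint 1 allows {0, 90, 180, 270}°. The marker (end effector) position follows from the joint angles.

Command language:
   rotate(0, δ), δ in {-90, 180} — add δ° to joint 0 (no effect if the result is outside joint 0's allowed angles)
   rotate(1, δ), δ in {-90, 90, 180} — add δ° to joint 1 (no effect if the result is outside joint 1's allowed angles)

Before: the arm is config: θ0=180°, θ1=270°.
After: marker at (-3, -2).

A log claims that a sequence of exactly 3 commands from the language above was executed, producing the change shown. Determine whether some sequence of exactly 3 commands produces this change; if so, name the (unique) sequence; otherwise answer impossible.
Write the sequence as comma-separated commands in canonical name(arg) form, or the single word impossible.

rotate(0, -90), rotate(0, -90), rotate(0, -90)

from: config: θ0=180°, θ1=270°
[1] after rotate(0, -90): config: θ0=90°, θ1=270°
[2] after rotate(0, -90): config: θ0=0°, θ1=270°
[3] after rotate(0, -90): config: θ0=270°, θ1=270°
all 125 alternatives checked — unique.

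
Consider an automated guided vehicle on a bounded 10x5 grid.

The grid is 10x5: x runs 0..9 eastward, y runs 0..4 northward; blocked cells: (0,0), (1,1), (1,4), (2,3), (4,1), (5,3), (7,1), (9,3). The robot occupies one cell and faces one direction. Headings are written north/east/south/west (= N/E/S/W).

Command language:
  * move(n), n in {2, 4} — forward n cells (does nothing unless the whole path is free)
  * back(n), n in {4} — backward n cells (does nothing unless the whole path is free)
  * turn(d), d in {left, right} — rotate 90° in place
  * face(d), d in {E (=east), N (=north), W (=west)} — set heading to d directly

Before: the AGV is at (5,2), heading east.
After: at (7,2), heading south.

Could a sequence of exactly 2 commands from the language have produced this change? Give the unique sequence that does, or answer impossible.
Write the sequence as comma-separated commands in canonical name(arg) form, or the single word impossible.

key: running turn(right) before move(2) would end elsewhere — order is forced
initial: at (5,2), heading east
t=1 move(2) ⇒ at (7,2), heading east
t=2 turn(right) ⇒ at (7,2), heading south
no other 2-command option fits: unique.

move(2), turn(right)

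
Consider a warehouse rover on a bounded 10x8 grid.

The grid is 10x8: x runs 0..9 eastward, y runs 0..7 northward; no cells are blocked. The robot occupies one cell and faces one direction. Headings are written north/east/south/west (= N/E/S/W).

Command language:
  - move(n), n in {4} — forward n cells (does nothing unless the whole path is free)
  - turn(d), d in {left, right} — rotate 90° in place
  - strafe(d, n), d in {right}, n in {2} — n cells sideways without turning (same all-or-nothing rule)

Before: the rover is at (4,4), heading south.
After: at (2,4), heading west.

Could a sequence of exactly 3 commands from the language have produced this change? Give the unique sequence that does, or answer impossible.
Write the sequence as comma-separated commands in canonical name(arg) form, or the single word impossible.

key: move(4) would leave the grid, so it does nothing
t0: at (4,4), heading south
[1] after strafe(right, 2): at (2,4), heading south
[2] after turn(right): at (2,4), heading west
[3] after move(4): at (2,4), heading west
uniquely the one of 64 3-step routes that fits.

strafe(right, 2), turn(right), move(4)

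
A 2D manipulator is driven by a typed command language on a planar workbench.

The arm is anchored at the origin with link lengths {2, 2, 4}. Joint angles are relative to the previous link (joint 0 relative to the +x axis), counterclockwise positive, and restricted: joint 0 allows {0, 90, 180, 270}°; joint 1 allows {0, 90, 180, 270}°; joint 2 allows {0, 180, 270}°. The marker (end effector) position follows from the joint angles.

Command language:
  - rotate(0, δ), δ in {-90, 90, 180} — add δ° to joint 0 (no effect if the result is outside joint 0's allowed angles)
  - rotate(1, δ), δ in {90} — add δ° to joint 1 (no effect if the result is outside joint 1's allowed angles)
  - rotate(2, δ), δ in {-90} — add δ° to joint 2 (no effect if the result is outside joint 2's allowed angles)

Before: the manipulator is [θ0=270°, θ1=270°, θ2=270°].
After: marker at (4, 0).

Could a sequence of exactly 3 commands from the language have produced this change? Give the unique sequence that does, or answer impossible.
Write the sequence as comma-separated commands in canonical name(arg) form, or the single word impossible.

begin: [θ0=270°, θ1=270°, θ2=270°]
step 1 (rotate(1, 90)): [θ0=270°, θ1=0°, θ2=270°]
step 2 (rotate(1, 90)): [θ0=270°, θ1=90°, θ2=270°]
step 3 (rotate(1, 90)): [θ0=270°, θ1=180°, θ2=270°]
all 125 alternatives checked — unique.

rotate(1, 90), rotate(1, 90), rotate(1, 90)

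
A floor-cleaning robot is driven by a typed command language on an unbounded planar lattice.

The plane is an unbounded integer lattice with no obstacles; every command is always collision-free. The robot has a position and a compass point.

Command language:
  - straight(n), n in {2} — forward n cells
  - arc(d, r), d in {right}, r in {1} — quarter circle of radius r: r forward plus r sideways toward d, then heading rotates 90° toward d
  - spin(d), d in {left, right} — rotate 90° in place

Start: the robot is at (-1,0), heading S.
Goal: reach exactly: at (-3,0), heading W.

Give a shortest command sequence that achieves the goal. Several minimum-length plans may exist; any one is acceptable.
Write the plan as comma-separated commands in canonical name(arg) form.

begin: at (-1,0), heading S
[1] after spin(right): at (-1,0), heading W
[2] after straight(2): at (-3,0), heading W
no 1-step plan works, so 2 is optimal.

spin(right), straight(2)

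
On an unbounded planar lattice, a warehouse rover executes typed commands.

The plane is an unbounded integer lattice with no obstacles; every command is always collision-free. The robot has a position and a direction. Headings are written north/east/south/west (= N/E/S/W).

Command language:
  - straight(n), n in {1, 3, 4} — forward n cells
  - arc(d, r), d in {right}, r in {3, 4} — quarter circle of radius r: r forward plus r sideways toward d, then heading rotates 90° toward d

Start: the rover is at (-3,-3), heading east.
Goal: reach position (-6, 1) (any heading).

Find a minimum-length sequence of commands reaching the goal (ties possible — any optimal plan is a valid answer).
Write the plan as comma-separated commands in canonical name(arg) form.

arc(right, 3), arc(right, 3), arc(right, 3), straight(3), straight(4)

begin: at (-3,-3), heading east
1. arc(right, 3) → at (0,-6), heading south
2. arc(right, 3) → at (-3,-9), heading west
3. arc(right, 3) → at (-6,-6), heading north
4. straight(3) → at (-6,-3), heading north
5. straight(4) → at (-6,1), heading north
no 4-step plan works, so 5 is optimal.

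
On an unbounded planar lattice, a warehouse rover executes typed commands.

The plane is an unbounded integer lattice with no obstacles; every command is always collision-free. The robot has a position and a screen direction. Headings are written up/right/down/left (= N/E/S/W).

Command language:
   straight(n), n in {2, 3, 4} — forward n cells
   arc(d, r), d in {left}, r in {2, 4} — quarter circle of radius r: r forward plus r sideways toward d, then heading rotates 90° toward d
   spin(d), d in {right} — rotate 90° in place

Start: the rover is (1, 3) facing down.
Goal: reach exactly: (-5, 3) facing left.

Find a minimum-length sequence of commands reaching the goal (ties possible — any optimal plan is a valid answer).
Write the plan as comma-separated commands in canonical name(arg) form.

begin: (1, 3) facing down
step 1 (spin(right)): (1, 3) facing left
step 2 (straight(2)): (-1, 3) facing left
step 3 (straight(4)): (-5, 3) facing left
nothing shorter than 3 reaches the goal.

spin(right), straight(2), straight(4)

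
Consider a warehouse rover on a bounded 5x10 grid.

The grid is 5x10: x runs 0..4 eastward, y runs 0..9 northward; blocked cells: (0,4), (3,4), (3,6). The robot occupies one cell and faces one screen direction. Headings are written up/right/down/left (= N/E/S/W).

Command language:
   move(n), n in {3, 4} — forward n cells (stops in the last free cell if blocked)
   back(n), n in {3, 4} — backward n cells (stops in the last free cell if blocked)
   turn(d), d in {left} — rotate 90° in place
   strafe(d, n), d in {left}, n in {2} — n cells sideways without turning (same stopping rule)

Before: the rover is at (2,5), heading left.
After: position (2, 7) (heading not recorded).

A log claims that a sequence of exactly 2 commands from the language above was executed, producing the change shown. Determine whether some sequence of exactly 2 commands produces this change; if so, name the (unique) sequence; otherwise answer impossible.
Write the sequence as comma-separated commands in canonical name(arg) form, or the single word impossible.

checked all 2-command options: none fits.

impossible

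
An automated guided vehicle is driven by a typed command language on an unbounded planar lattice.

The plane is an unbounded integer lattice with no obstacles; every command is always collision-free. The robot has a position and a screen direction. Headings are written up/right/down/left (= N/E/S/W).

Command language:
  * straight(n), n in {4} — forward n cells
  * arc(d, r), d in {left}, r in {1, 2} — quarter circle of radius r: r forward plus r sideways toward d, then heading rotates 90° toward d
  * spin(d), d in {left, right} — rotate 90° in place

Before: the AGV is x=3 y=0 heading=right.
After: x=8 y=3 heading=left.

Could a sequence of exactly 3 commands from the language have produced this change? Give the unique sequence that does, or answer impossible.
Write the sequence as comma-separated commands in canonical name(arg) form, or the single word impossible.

key: order matters: swapping straight(4) and arc(left, 1) lands elsewhere
t0: x=3 y=0 heading=right
t=1 straight(4) ⇒ x=7 y=0 heading=right
t=2 arc(left, 2) ⇒ x=9 y=2 heading=up
t=3 arc(left, 1) ⇒ x=8 y=3 heading=left
all 125 alternatives checked — unique.

straight(4), arc(left, 2), arc(left, 1)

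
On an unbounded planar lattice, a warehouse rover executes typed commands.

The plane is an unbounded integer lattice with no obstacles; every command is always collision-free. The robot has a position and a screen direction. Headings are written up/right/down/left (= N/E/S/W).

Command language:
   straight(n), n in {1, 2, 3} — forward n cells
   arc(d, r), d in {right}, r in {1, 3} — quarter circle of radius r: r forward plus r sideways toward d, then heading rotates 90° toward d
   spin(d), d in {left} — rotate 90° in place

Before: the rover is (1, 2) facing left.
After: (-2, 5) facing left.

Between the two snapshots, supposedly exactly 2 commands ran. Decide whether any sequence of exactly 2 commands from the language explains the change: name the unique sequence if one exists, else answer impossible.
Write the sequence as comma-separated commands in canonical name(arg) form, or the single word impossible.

key: heading stays W — rotations cancel among the 2 commands
t0: (1, 2) facing left
step 1 (arc(right, 3)): (-2, 5) facing up
step 2 (spin(left)): (-2, 5) facing left
uniquely the one of 36 2-step routes that fits.

arc(right, 3), spin(left)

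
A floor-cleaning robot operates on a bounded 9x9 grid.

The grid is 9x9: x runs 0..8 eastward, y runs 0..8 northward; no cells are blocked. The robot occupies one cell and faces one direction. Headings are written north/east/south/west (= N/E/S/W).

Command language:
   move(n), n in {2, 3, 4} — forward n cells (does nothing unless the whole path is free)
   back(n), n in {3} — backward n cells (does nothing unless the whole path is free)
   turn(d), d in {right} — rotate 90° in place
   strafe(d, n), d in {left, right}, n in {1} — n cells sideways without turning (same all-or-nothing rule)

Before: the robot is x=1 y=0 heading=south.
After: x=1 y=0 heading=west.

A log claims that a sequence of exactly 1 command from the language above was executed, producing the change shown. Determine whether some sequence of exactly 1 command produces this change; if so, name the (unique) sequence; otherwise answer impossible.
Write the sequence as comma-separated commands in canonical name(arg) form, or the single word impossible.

turn(right)

key: parked at (1,0) the whole time — nothing moves the robot
start: x=1 y=0 heading=south
1. turn(right) → x=1 y=0 heading=west
all 7 alternatives checked — unique.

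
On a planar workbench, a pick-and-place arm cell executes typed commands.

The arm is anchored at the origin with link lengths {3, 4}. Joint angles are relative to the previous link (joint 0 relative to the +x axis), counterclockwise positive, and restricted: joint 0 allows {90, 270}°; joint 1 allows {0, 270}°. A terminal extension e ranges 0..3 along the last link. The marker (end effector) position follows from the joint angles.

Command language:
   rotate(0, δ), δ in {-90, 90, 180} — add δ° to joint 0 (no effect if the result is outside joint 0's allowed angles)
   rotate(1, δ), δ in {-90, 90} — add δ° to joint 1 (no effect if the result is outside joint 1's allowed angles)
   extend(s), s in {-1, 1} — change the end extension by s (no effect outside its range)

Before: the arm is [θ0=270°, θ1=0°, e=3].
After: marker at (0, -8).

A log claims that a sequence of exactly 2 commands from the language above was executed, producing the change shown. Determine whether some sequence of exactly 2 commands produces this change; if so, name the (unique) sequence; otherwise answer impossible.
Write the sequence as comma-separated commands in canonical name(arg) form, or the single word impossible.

begin: [θ0=270°, θ1=0°, e=3]
1. extend(-1) → [θ0=270°, θ1=0°, e=2]
2. extend(-1) → [θ0=270°, θ1=0°, e=1]
no rival 2-sequence matches.

extend(-1), extend(-1)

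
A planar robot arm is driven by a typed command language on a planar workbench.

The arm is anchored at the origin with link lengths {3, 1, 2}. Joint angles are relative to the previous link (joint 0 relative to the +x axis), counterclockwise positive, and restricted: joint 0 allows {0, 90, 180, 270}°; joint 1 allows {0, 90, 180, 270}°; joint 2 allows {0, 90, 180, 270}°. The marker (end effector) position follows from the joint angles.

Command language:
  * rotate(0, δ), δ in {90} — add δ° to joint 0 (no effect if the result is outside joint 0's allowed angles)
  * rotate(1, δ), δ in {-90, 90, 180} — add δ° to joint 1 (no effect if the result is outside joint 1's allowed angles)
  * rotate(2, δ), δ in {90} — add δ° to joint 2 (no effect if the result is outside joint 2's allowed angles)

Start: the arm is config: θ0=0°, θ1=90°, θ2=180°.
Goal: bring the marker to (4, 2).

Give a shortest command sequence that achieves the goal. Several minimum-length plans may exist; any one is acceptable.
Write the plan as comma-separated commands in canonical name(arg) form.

rotate(1, -90), rotate(2, 90), rotate(2, 90), rotate(2, 90)

initial: config: θ0=0°, θ1=90°, θ2=180°
[1] after rotate(1, -90): config: θ0=0°, θ1=0°, θ2=180°
[2] after rotate(2, 90): config: θ0=0°, θ1=0°, θ2=270°
[3] after rotate(2, 90): config: θ0=0°, θ1=0°, θ2=0°
[4] after rotate(2, 90): config: θ0=0°, θ1=0°, θ2=90°
minimal: 4 command(s), checked below 4.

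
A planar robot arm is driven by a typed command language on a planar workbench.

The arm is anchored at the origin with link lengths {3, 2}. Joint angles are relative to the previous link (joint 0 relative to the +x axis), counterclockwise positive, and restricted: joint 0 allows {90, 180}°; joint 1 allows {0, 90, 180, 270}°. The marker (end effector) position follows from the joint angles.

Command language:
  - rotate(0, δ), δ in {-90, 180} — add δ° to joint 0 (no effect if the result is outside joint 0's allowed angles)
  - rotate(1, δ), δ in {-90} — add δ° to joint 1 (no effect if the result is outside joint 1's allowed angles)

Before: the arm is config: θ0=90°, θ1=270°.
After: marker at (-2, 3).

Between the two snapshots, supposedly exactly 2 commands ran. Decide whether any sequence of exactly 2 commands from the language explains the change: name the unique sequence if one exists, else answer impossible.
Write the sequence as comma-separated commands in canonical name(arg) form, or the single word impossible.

initial: config: θ0=90°, θ1=270°
[1] after rotate(1, -90): config: θ0=90°, θ1=180°
[2] after rotate(1, -90): config: θ0=90°, θ1=90°
no other 2-command option fits: unique.

rotate(1, -90), rotate(1, -90)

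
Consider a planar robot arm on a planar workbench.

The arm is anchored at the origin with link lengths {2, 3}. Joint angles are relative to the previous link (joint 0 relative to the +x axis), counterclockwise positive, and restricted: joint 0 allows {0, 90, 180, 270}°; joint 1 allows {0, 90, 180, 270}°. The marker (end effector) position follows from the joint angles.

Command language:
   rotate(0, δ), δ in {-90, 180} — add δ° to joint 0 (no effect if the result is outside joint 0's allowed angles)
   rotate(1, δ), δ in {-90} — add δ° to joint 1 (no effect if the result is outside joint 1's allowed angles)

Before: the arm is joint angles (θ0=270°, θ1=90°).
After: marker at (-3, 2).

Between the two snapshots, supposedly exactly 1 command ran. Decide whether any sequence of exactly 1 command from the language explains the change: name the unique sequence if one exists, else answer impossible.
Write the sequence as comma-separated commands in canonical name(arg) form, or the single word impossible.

rotate(0, 180)

t0: joint angles (θ0=270°, θ1=90°)
[1] after rotate(0, 180): joint angles (θ0=90°, θ1=90°)
uniquely the one of 3 1-step routes that fits.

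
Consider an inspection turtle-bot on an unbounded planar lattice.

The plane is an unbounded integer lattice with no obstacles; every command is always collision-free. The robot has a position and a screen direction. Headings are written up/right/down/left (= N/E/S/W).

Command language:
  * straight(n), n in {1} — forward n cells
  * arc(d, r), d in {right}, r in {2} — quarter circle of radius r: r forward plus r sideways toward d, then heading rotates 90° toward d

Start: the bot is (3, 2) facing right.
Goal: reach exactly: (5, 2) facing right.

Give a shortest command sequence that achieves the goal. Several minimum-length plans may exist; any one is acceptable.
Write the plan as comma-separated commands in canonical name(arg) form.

straight(1), straight(1)

begin: (3, 2) facing right
[1] after straight(1): (4, 2) facing right
[2] after straight(1): (5, 2) facing right
minimal: 2 command(s), checked below 2.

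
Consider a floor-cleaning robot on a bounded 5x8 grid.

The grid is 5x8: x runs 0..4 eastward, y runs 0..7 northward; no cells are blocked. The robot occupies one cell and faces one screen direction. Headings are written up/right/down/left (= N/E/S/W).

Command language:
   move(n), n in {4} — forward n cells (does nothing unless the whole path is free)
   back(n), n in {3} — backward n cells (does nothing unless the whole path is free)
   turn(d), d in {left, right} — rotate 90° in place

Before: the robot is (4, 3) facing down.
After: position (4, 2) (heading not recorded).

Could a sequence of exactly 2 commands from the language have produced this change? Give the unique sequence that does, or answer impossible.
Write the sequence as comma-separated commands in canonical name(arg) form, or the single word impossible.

back(3), move(4)

key: running move(4) before back(3) would end elsewhere — order is forced
begin: (4, 3) facing down
1. back(3) → (4, 6) facing down
2. move(4) → (4, 2) facing down
all 16 alternatives checked — unique.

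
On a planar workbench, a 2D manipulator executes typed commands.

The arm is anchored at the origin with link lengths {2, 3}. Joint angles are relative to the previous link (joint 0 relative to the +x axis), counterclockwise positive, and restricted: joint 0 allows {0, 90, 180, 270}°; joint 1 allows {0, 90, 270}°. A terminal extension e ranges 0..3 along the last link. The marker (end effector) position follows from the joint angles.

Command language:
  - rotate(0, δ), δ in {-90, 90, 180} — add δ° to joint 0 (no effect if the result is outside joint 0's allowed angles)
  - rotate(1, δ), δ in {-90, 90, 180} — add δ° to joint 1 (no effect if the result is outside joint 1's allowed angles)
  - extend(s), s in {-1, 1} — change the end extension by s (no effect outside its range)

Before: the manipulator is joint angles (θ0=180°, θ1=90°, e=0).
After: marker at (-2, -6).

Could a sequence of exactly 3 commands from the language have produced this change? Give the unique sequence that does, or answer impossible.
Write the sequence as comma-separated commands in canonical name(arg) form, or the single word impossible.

extend(1), extend(1), extend(1)

start: joint angles (θ0=180°, θ1=90°, e=0)
1. extend(1) → joint angles (θ0=180°, θ1=90°, e=1)
2. extend(1) → joint angles (θ0=180°, θ1=90°, e=2)
3. extend(1) → joint angles (θ0=180°, θ1=90°, e=3)
no rival 3-sequence matches.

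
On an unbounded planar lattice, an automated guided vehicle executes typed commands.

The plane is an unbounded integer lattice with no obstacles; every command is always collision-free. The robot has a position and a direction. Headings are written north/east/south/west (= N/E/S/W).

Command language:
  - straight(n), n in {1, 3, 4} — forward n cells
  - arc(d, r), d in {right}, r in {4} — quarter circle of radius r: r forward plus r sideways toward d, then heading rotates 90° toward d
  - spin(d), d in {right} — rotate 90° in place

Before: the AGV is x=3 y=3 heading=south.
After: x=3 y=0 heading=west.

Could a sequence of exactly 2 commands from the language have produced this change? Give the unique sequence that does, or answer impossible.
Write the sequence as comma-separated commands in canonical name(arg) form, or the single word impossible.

straight(3), spin(right)

key: order matters: swapping straight(3) and spin(right) lands elsewhere
initial: x=3 y=3 heading=south
step 1 (straight(3)): x=3 y=0 heading=south
step 2 (spin(right)): x=3 y=0 heading=west
all 25 alternatives checked — unique.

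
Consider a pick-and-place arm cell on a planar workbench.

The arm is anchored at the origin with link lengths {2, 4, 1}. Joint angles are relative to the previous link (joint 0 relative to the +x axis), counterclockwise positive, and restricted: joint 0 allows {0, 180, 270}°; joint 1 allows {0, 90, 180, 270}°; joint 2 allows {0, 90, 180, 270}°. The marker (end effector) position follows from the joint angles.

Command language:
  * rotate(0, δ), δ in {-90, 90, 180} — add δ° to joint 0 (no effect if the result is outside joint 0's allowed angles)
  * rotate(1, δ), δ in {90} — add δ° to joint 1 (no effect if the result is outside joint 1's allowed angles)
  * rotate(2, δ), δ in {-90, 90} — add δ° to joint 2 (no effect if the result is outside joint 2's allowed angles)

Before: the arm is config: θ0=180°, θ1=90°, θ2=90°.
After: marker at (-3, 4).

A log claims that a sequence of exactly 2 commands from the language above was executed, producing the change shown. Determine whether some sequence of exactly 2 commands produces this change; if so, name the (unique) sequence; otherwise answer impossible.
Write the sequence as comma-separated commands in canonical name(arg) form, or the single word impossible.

rotate(1, 90), rotate(1, 90)

from: config: θ0=180°, θ1=90°, θ2=90°
[1] after rotate(1, 90): config: θ0=180°, θ1=180°, θ2=90°
[2] after rotate(1, 90): config: θ0=180°, θ1=270°, θ2=90°
no other 2-command option fits: unique.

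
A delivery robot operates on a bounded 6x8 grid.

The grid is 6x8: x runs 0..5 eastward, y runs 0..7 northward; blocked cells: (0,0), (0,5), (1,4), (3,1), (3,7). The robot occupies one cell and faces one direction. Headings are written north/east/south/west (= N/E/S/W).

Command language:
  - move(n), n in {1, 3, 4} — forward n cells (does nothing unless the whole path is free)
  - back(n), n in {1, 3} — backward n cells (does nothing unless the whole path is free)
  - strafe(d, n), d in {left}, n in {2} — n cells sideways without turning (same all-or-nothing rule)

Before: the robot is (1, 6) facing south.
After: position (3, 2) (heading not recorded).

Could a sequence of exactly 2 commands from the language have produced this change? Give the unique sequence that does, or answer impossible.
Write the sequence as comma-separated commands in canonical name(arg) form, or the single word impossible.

strafe(left, 2), move(4)

key: running move(4) before strafe(left, 2) would end elsewhere — order is forced
t0: (1, 6) facing south
[1] after strafe(left, 2): (3, 6) facing south
[2] after move(4): (3, 2) facing south
no rival 2-sequence matches.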